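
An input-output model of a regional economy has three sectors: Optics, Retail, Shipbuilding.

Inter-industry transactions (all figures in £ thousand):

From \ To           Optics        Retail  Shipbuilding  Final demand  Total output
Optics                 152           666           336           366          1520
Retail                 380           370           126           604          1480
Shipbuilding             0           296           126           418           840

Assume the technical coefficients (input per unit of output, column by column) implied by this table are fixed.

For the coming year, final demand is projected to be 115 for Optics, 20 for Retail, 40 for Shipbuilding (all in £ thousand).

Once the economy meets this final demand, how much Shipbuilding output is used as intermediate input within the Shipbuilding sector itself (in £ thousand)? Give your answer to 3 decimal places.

Technical coefficients a_ij = z_ij / X_j:
  a_11 = 152/1520 = 0.10, a_21 = 380/1520 = 0.25, a_31 = 0/1520 = 0.00
  a_12 = 666/1480 = 0.45, a_22 = 370/1480 = 0.25, a_32 = 296/1480 = 0.20
  a_13 = 336/840 = 0.40, a_23 = 126/840 = 0.15, a_33 = 126/840 = 0.15
I − A =
  [   0.90    -0.45    -0.40]
  [  -0.25     0.75    -0.15]
  [   0.00    -0.20     0.85]
Cofactors of I−A, C_ij = (−1)^(i+j)·(minor ij) (rows/columns in the sector order above):
  C_11 = (0.75)(0.85) − (-0.15)(-0.20) = 0.6075
  C_12 = −[(-0.25)(0.85) − (-0.15)(0.00)] = 0.2125
  C_13 = (-0.25)(-0.20) − (0.75)(0.00) = 0.0500
  C_21 = −[(-0.45)(0.85) − (-0.40)(-0.20)] = 0.4625
  C_22 = (0.90)(0.85) − (-0.40)(0.00) = 0.7650
  C_23 = −[(0.90)(-0.20) − (-0.45)(0.00)] = 0.1800
  C_31 = (-0.45)(-0.15) − (-0.40)(0.75) = 0.3675
  C_32 = −[(0.90)(-0.15) − (-0.40)(-0.25)] = 0.2350
  C_33 = (0.90)(0.75) − (-0.45)(-0.25) = 0.5625
det(I−A) = Σ_j (I−A)_1j·C_1j = (0.90)(0.6075) + (-0.45)(0.2125) + (-0.40)(0.0500) = 0.431125
adj(I−A) = Cᵀ =
  [ 0.6075   0.4625   0.3675]
  [ 0.2125   0.7650   0.2350]
  [ 0.0500   0.1800   0.5625]
(I − A)⁻¹ = adj(I−A) / det(I−A) ≈
  [   1.4091     1.0728     0.8524]
  [   0.4929     1.7744     0.5451]
  [   0.1160     0.4175     1.3047]
First solve x = (I − A)⁻¹ d = adj(I−A)·d / det(I−A); in particular x_3 = (0.0500·115 + 0.1800·20 + 0.5625·40) / 0.431125 = 31.85 / 0.431125 ≈ 73.87649.
Intermediate flow from 3 to 3: z_33 = a_33 · x_3 = 0.15 × 31.85 / 0.431125 = 4.7775 / 0.431125 ≈ 11.081.

z_33 = 11.081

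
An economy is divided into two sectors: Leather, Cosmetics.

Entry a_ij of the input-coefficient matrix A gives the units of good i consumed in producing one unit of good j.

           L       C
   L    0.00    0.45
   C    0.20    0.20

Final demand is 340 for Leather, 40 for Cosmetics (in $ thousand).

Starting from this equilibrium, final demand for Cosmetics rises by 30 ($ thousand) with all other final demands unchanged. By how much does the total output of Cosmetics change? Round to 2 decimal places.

Δx_C = 42.25

I − A =
  [   1.00    -0.45]
  [  -0.20     0.80]
det(I−A) = (1.00)(0.80) − (-0.45)(-0.20) = 0.7100
adj(I−A) = [[0.80, 0.45], [0.20, 1.00]]
(I − A)⁻¹ = adj(I−A) / det(I−A) ≈
  [   1.1268     0.6338]
  [   0.2817     1.4085]
Δx = (I − A)⁻¹ Δd with Δd having +30 in the Cosmetics component and 0 elsewhere.
So Δx_C = L_CC · (+30), where L_CC = adj(I−A)_CC / det(I−A) = 1.00 / 0.7100.
Δx_C = 1.00 × (+30) / 0.7100 = 30.00 / 0.7100 ≈ 42.25.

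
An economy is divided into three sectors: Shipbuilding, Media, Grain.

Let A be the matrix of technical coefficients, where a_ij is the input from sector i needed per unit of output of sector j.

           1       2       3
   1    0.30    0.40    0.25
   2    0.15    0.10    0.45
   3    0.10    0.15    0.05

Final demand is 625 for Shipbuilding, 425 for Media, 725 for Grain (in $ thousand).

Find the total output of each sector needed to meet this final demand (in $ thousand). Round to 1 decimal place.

I − A =
  [   0.70    -0.40    -0.25]
  [  -0.15     0.90    -0.45]
  [  -0.10    -0.15     0.95]
Cofactors of I−A, C_ij = (−1)^(i+j)·(minor ij) (rows/columns in the sector order above):
  C_11 = (0.90)(0.95) − (-0.45)(-0.15) = 0.7875
  C_12 = −[(-0.15)(0.95) − (-0.45)(-0.10)] = 0.1875
  C_13 = (-0.15)(-0.15) − (0.90)(-0.10) = 0.1125
  C_21 = −[(-0.40)(0.95) − (-0.25)(-0.15)] = 0.4175
  C_22 = (0.70)(0.95) − (-0.25)(-0.10) = 0.6400
  C_23 = −[(0.70)(-0.15) − (-0.40)(-0.10)] = 0.1450
  C_31 = (-0.40)(-0.45) − (-0.25)(0.90) = 0.4050
  C_32 = −[(0.70)(-0.45) − (-0.25)(-0.15)] = 0.3525
  C_33 = (0.70)(0.90) − (-0.40)(-0.15) = 0.5700
det(I−A) = Σ_j (I−A)_1j·C_1j = (0.70)(0.7875) + (-0.40)(0.1875) + (-0.25)(0.1125) = 0.448125
adj(I−A) = Cᵀ =
  [ 0.7875   0.4175   0.4050]
  [ 0.1875   0.6400   0.3525]
  [ 0.1125   0.1450   0.5700]
(I − A)⁻¹ = adj(I−A) / det(I−A) ≈
  [   1.7573     0.9317     0.9038]
  [   0.4184     1.4282     0.7866]
  [   0.2510     0.3236     1.2720]
x = (I − A)⁻¹ d = adj(I−A)·d / det(I−A), with det(I−A) = 0.448125:
  x_1 = (0.7875·625 + 0.4175·425 + 0.4050·725) / 0.448125 = 963.25 / 0.448125 ≈ 2149.5
  x_2 = (0.1875·625 + 0.6400·425 + 0.3525·725) / 0.448125 = 644.75 / 0.448125 ≈ 1438.8
  x_3 = (0.1125·625 + 0.1450·425 + 0.5700·725) / 0.448125 = 545.1875 / 0.448125 ≈ 1216.6

x_1 = 2149.5, x_2 = 1438.8, x_3 = 1216.6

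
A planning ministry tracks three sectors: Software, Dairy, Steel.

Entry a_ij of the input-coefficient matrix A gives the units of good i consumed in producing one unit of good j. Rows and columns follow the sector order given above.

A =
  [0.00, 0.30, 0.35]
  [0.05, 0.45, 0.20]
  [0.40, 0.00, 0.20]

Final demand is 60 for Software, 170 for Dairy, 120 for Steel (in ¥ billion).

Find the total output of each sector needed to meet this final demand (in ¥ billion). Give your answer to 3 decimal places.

x_1 = 298.165, x_2 = 444.954, x_3 = 299.083

I − A =
  [   1.00    -0.30    -0.35]
  [  -0.05     0.55    -0.20]
  [  -0.40     0.00     0.80]
Cofactors of I−A, C_ij = (−1)^(i+j)·(minor ij) (rows/columns in the sector order above):
  C_11 = (0.55)(0.80) − (-0.20)(0.00) = 0.4400
  C_12 = −[(-0.05)(0.80) − (-0.20)(-0.40)] = 0.1200
  C_13 = (-0.05)(0.00) − (0.55)(-0.40) = 0.2200
  C_21 = −[(-0.30)(0.80) − (-0.35)(0.00)] = 0.2400
  C_22 = (1.00)(0.80) − (-0.35)(-0.40) = 0.6600
  C_23 = −[(1.00)(0.00) − (-0.30)(-0.40)] = 0.1200
  C_31 = (-0.30)(-0.20) − (-0.35)(0.55) = 0.2525
  C_32 = −[(1.00)(-0.20) − (-0.35)(-0.05)] = 0.2175
  C_33 = (1.00)(0.55) − (-0.30)(-0.05) = 0.5350
det(I−A) = Σ_j (I−A)_1j·C_1j = (1.00)(0.4400) + (-0.30)(0.1200) + (-0.35)(0.2200) = 0.3270
adj(I−A) = Cᵀ =
  [ 0.4400   0.2400   0.2525]
  [ 0.1200   0.6600   0.2175]
  [ 0.2200   0.1200   0.5350]
(I − A)⁻¹ = adj(I−A) / det(I−A) ≈
  [   1.3456     0.7339     0.7722]
  [   0.3670     2.0183     0.6651]
  [   0.6728     0.3670     1.6361]
x = (I − A)⁻¹ d = adj(I−A)·d / det(I−A), with det(I−A) = 0.3270:
  x_1 = (0.4400·60 + 0.2400·170 + 0.2525·120) / 0.3270 = 97.50 / 0.3270 ≈ 298.165
  x_2 = (0.1200·60 + 0.6600·170 + 0.2175·120) / 0.3270 = 145.50 / 0.3270 ≈ 444.954
  x_3 = (0.2200·60 + 0.1200·170 + 0.5350·120) / 0.3270 = 97.80 / 0.3270 ≈ 299.083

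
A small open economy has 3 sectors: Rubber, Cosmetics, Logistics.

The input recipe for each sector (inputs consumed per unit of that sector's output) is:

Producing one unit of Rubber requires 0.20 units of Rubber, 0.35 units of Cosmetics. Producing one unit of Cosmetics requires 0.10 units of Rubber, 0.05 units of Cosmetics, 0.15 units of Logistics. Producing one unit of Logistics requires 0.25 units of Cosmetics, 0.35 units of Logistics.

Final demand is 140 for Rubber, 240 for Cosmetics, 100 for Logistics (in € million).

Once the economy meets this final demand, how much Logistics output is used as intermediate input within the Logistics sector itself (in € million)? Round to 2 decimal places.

I − A =
  [   0.80    -0.10     0.00]
  [  -0.35     0.95    -0.25]
  [   0.00    -0.15     0.65]
Cofactors of I−A, C_ij = (−1)^(i+j)·(minor ij) (rows/columns in the sector order above):
  C_11 = (0.95)(0.65) − (-0.25)(-0.15) = 0.5800
  C_12 = −[(-0.35)(0.65) − (-0.25)(0.00)] = 0.2275
  C_13 = (-0.35)(-0.15) − (0.95)(0.00) = 0.0525
  C_21 = −[(-0.10)(0.65) − (0.00)(-0.15)] = 0.0650
  C_22 = (0.80)(0.65) − (0.00)(0.00) = 0.5200
  C_23 = −[(0.80)(-0.15) − (-0.10)(0.00)] = 0.1200
  C_31 = (-0.10)(-0.25) − (0.00)(0.95) = 0.0250
  C_32 = −[(0.80)(-0.25) − (0.00)(-0.35)] = 0.2000
  C_33 = (0.80)(0.95) − (-0.10)(-0.35) = 0.7250
det(I−A) = Σ_j (I−A)_1j·C_1j = (0.80)(0.5800) + (-0.10)(0.2275) + (0.00)(0.0525) = 0.44125
adj(I−A) = Cᵀ =
  [ 0.5800   0.0650   0.0250]
  [ 0.2275   0.5200   0.2000]
  [ 0.0525   0.1200   0.7250]
(I − A)⁻¹ = adj(I−A) / det(I−A) ≈
  [   1.3144     0.1473     0.0567]
  [   0.5156     1.1785     0.4533]
  [   0.1190     0.2720     1.6431]
First solve x = (I − A)⁻¹ d = adj(I−A)·d / det(I−A); in particular x_L = (0.0525·140 + 0.1200·240 + 0.7250·100) / 0.44125 = 108.65 / 0.44125 ≈ 246.2323.
Intermediate flow from L to L: z_LL = a_LL · x_L = 0.35 × 108.65 / 0.44125 = 38.0275 / 0.44125 ≈ 86.18.

z_LL = 86.18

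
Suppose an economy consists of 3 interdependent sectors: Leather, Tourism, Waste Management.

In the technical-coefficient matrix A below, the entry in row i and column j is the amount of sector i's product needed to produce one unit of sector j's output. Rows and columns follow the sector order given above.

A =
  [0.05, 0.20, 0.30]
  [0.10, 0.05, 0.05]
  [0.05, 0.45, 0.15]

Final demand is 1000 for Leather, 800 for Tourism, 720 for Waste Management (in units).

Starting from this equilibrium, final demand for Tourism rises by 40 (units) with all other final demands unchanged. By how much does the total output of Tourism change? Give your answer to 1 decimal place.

I − A =
  [   0.95    -0.20    -0.30]
  [  -0.10     0.95    -0.05]
  [  -0.05    -0.45     0.85]
Cofactors of I−A, C_ij = (−1)^(i+j)·(minor ij) (rows/columns in the sector order above):
  C_11 = (0.95)(0.85) − (-0.05)(-0.45) = 0.7850
  C_12 = −[(-0.10)(0.85) − (-0.05)(-0.05)] = 0.0875
  C_13 = (-0.10)(-0.45) − (0.95)(-0.05) = 0.0925
  C_21 = −[(-0.20)(0.85) − (-0.30)(-0.45)] = 0.3050
  C_22 = (0.95)(0.85) − (-0.30)(-0.05) = 0.7925
  C_23 = −[(0.95)(-0.45) − (-0.20)(-0.05)] = 0.4375
  C_31 = (-0.20)(-0.05) − (-0.30)(0.95) = 0.2950
  C_32 = −[(0.95)(-0.05) − (-0.30)(-0.10)] = 0.0775
  C_33 = (0.95)(0.95) − (-0.20)(-0.10) = 0.8825
det(I−A) = Σ_j (I−A)_1j·C_1j = (0.95)(0.7850) + (-0.20)(0.0875) + (-0.30)(0.0925) = 0.7005
adj(I−A) = Cᵀ =
  [ 0.7850   0.3050   0.2950]
  [ 0.0875   0.7925   0.0775]
  [ 0.0925   0.4375   0.8825]
(I − A)⁻¹ = adj(I−A) / det(I−A) ≈
  [   1.1206     0.4354     0.4211]
  [   0.1249     1.1313     0.1106]
  [   0.1320     0.6246     1.2598]
Δx = (I − A)⁻¹ Δd with Δd having +40 in the Tourism component and 0 elsewhere.
So Δx_2 = L_22 · (+40), where L_22 = adj(I−A)_22 / det(I−A) = 0.7925 / 0.7005.
Δx_2 = 0.7925 × (+40) / 0.7005 = 31.70 / 0.7005 ≈ 45.3.

Δx_2 = 45.3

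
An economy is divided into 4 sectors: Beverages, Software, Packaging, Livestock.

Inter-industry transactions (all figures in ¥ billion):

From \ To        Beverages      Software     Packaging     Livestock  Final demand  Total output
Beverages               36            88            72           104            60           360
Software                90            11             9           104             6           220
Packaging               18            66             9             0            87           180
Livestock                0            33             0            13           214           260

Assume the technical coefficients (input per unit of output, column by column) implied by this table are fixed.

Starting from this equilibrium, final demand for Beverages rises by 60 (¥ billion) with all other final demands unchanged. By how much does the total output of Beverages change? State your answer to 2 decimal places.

Technical coefficients a_ij = z_ij / X_j:
  a_11 = 36/360 = 0.10, a_21 = 90/360 = 0.25, a_31 = 18/360 = 0.05, a_41 = 0/360 = 0.00
  a_12 = 88/220 = 0.40, a_22 = 11/220 = 0.05, a_32 = 66/220 = 0.30, a_42 = 33/220 = 0.15
  a_13 = 72/180 = 0.40, a_23 = 9/180 = 0.05, a_33 = 9/180 = 0.05, a_43 = 0/180 = 0.00
  a_14 = 104/260 = 0.40, a_24 = 104/260 = 0.40, a_34 = 0/260 = 0.00, a_44 = 13/260 = 0.05
I − A =
  [   0.90    -0.40    -0.40    -0.40]
  [  -0.25     0.95    -0.05    -0.40]
  [  -0.05    -0.30     0.95     0.00]
  [   0.00    -0.15     0.00     0.95]
Compute the cofactors C_ij = (−1)^(i+j)·(3×3 minor ij) of I−A; the adjugate is their transpose:
adj(I−A) = Cᵀ =
  [ 0.786125   0.532000   0.359000   0.555000]
  [ 0.228000   0.793250   0.137750   0.430000]
  [ 0.113375   0.278500   0.648250   0.165000]
  [ 0.036000   0.125250   0.021750   0.653750]
det(I−A) = Σ_j (I−A)_1j·C_1j = (0.90)(0.786125) + (-0.40)(0.228000) + (-0.40)(0.113375) + (-0.40)(0.036000) = 0.5565625
(I − A)⁻¹ = adj(I−A) / det(I−A) ≈
  [   1.4125     0.9559     0.6450     0.9972]
  [   0.4097     1.4253     0.2475     0.7726]
  [   0.2037     0.5004     1.1647     0.2965]
  [   0.0647     0.2250     0.0391     1.1746]
Δx = (I − A)⁻¹ Δd with Δd having +60 in the Beverages component and 0 elsewhere.
So Δx_1 = L_11 · (+60), where L_11 = adj(I−A)_11 / det(I−A) = 0.786125 / 0.5565625.
Δx_1 = 0.786125 × (+60) / 0.5565625 = 47.1675 / 0.5565625 ≈ 84.75.

Δx_1 = 84.75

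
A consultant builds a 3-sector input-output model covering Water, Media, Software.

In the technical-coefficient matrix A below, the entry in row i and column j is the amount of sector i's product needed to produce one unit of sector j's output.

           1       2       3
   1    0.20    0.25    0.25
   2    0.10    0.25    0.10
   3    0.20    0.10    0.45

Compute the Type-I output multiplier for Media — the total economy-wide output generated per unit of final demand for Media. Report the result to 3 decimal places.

m_2 = 2.593

I − A =
  [   0.80    -0.25    -0.25]
  [  -0.10     0.75    -0.10]
  [  -0.20    -0.10     0.55]
Cofactors of I−A, C_ij = (−1)^(i+j)·(minor ij) (rows/columns in the sector order above):
  C_11 = (0.75)(0.55) − (-0.10)(-0.10) = 0.4025
  C_12 = −[(-0.10)(0.55) − (-0.10)(-0.20)] = 0.0750
  C_13 = (-0.10)(-0.10) − (0.75)(-0.20) = 0.1600
  C_21 = −[(-0.25)(0.55) − (-0.25)(-0.10)] = 0.1625
  C_22 = (0.80)(0.55) − (-0.25)(-0.20) = 0.3900
  C_23 = −[(0.80)(-0.10) − (-0.25)(-0.20)] = 0.1300
  C_31 = (-0.25)(-0.10) − (-0.25)(0.75) = 0.2125
  C_32 = −[(0.80)(-0.10) − (-0.25)(-0.10)] = 0.1050
  C_33 = (0.80)(0.75) − (-0.25)(-0.10) = 0.5750
det(I−A) = Σ_j (I−A)_1j·C_1j = (0.80)(0.4025) + (-0.25)(0.0750) + (-0.25)(0.1600) = 0.26325
adj(I−A) = Cᵀ =
  [ 0.4025   0.1625   0.2125]
  [ 0.0750   0.3900   0.1050]
  [ 0.1600   0.1300   0.5750]
(I − A)⁻¹ = adj(I−A) / det(I−A) ≈
  [   1.5290     0.6173     0.8072]
  [   0.2849     1.4815     0.3989]
  [   0.6078     0.4938     2.1842]
The output multiplier for sector j is the column-j sum of the Leontief inverse (I − A)⁻¹ = adj(I−A) / det(I−A).
Column 2 of adj(I−A): (0.1625, 0.3900, 0.1300); det(I−A) = 0.26325.
m_2 = (0.1625 + 0.3900 + 0.1300) / 0.26325 = 0.6825 / 0.26325 ≈ 2.593.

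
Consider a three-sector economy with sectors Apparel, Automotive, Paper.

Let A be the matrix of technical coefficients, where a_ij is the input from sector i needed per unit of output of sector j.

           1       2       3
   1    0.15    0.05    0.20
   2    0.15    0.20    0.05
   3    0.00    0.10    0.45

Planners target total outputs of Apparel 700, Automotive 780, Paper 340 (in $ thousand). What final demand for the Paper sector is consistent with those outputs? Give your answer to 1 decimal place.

I − A =
  [   0.85    -0.05    -0.20]
  [  -0.15     0.80    -0.05]
  [   0.00    -0.10     0.55]
d = (I − A) x:
  d_1 = (+0.85)·700 + (-0.05)·780 + (-0.20)·340 = 488.0
  d_2 = (-0.15)·700 + (+0.80)·780 + (-0.05)·340 = 502.0
  d_3 = (+0.00)·700 + (-0.10)·780 + (+0.55)·340 = 109.0

d_3 = 109.0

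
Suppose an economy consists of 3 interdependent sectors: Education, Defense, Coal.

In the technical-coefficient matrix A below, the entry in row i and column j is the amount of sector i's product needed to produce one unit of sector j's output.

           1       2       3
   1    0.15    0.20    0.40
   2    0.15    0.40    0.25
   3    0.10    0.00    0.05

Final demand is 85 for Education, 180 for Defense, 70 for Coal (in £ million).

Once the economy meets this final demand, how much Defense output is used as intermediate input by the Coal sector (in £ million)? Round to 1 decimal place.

I − A =
  [   0.85    -0.20    -0.40]
  [  -0.15     0.60    -0.25]
  [  -0.10     0.00     0.95]
Cofactors of I−A, C_ij = (−1)^(i+j)·(minor ij) (rows/columns in the sector order above):
  C_11 = (0.60)(0.95) − (-0.25)(0.00) = 0.5700
  C_12 = −[(-0.15)(0.95) − (-0.25)(-0.10)] = 0.1675
  C_13 = (-0.15)(0.00) − (0.60)(-0.10) = 0.0600
  C_21 = −[(-0.20)(0.95) − (-0.40)(0.00)] = 0.1900
  C_22 = (0.85)(0.95) − (-0.40)(-0.10) = 0.7675
  C_23 = −[(0.85)(0.00) − (-0.20)(-0.10)] = 0.0200
  C_31 = (-0.20)(-0.25) − (-0.40)(0.60) = 0.2900
  C_32 = −[(0.85)(-0.25) − (-0.40)(-0.15)] = 0.2725
  C_33 = (0.85)(0.60) − (-0.20)(-0.15) = 0.4800
det(I−A) = Σ_j (I−A)_1j·C_1j = (0.85)(0.5700) + (-0.20)(0.1675) + (-0.40)(0.0600) = 0.4270
adj(I−A) = Cᵀ =
  [ 0.5700   0.1900   0.2900]
  [ 0.1675   0.7675   0.2725]
  [ 0.0600   0.0200   0.4800]
(I − A)⁻¹ = adj(I−A) / det(I−A) ≈
  [   1.3349     0.4450     0.6792]
  [   0.3923     1.7974     0.6382]
  [   0.1405     0.0468     1.1241]
First solve x = (I − A)⁻¹ d = adj(I−A)·d / det(I−A); in particular x_3 = (0.0600·85 + 0.0200·180 + 0.4800·70) / 0.4270 = 42.30 / 0.4270 ≈ 99.063.
Intermediate flow from 2 to 3: z_23 = a_23 · x_3 = 0.25 × 42.30 / 0.4270 = 10.575 / 0.4270 ≈ 24.8.

z_23 = 24.8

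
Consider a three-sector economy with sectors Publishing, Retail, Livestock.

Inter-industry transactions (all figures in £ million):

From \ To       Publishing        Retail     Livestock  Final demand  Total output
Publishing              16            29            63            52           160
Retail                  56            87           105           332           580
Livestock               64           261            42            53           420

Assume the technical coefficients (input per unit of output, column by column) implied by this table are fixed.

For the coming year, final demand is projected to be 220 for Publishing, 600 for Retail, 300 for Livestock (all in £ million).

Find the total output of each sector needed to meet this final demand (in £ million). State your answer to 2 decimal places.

Technical coefficients a_ij = z_ij / X_j:
  a_11 = 16/160 = 0.10, a_21 = 56/160 = 0.35, a_31 = 64/160 = 0.40
  a_12 = 29/580 = 0.05, a_22 = 87/580 = 0.15, a_32 = 261/580 = 0.45
  a_13 = 63/420 = 0.15, a_23 = 105/420 = 0.25, a_33 = 42/420 = 0.10
I − A =
  [   0.90    -0.05    -0.15]
  [  -0.35     0.85    -0.25]
  [  -0.40    -0.45     0.90]
Cofactors of I−A, C_ij = (−1)^(i+j)·(minor ij) (rows/columns in the sector order above):
  C_11 = (0.85)(0.90) − (-0.25)(-0.45) = 0.6525
  C_12 = −[(-0.35)(0.90) − (-0.25)(-0.40)] = 0.4150
  C_13 = (-0.35)(-0.45) − (0.85)(-0.40) = 0.4975
  C_21 = −[(-0.05)(0.90) − (-0.15)(-0.45)] = 0.1125
  C_22 = (0.90)(0.90) − (-0.15)(-0.40) = 0.7500
  C_23 = −[(0.90)(-0.45) − (-0.05)(-0.40)] = 0.4250
  C_31 = (-0.05)(-0.25) − (-0.15)(0.85) = 0.1400
  C_32 = −[(0.90)(-0.25) − (-0.15)(-0.35)] = 0.2775
  C_33 = (0.90)(0.85) − (-0.05)(-0.35) = 0.7475
det(I−A) = Σ_j (I−A)_1j·C_1j = (0.90)(0.6525) + (-0.05)(0.4150) + (-0.15)(0.4975) = 0.491875
adj(I−A) = Cᵀ =
  [ 0.6525   0.1125   0.1400]
  [ 0.4150   0.7500   0.2775]
  [ 0.4975   0.4250   0.7475]
(I − A)⁻¹ = adj(I−A) / det(I−A) ≈
  [   1.3266     0.2287     0.2846]
  [   0.8437     1.5248     0.5642]
  [   1.0114     0.8640     1.5197]
x = (I − A)⁻¹ d = adj(I−A)·d / det(I−A), with det(I−A) = 0.491875:
  x_1 = (0.6525·220 + 0.1125·600 + 0.1400·300) / 0.491875 = 253.05 / 0.491875 ≈ 514.46
  x_2 = (0.4150·220 + 0.7500·600 + 0.2775·300) / 0.491875 = 624.55 / 0.491875 ≈ 1269.73
  x_3 = (0.4975·220 + 0.4250·600 + 0.7475·300) / 0.491875 = 588.70 / 0.491875 ≈ 1196.85

x_1 = 514.46, x_2 = 1269.73, x_3 = 1196.85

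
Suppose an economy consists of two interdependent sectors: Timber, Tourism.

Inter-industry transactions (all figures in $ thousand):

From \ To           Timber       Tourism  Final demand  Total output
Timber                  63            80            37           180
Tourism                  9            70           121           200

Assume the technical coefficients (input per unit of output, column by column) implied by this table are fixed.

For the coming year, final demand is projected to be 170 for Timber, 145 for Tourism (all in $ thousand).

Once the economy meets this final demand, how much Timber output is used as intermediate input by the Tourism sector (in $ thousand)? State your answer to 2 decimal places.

Technical coefficients a_ij = z_ij / X_j:
  a_11 = 63/180 = 0.35, a_21 = 9/180 = 0.05
  a_12 = 80/200 = 0.40, a_22 = 70/200 = 0.35
I − A =
  [   0.65    -0.40]
  [  -0.05     0.65]
det(I−A) = (0.65)(0.65) − (-0.40)(-0.05) = 0.4025
adj(I−A) = [[0.65, 0.40], [0.05, 0.65]]
(I − A)⁻¹ = adj(I−A) / det(I−A) ≈
  [   1.6149     0.9938]
  [   0.1242     1.6149]
First solve x = (I − A)⁻¹ d = adj(I−A)·d / det(I−A); in particular x_2 = (0.05·170 + 0.65·145) / 0.4025 = 102.75 / 0.4025 ≈ 255.2795.
Intermediate flow from 1 to 2: z_12 = a_12 · x_2 = 0.40 × 102.75 / 0.4025 = 41.10 / 0.4025 ≈ 102.11.

z_12 = 102.11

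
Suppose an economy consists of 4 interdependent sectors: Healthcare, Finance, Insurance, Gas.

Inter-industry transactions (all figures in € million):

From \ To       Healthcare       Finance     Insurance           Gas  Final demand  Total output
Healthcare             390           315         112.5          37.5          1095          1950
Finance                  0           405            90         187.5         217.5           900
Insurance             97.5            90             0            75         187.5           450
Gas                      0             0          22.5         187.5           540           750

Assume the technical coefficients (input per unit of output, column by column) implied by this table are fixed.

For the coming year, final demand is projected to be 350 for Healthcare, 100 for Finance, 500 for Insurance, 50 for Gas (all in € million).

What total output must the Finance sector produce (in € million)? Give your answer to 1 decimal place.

Technical coefficients a_ij = z_ij / X_j:
  a_11 = 390/1950 = 0.20, a_21 = 0/1950 = 0.00, a_31 = 97.5/1950 = 0.05, a_41 = 0/1950 = 0.00
  a_12 = 315/900 = 0.35, a_22 = 405/900 = 0.45, a_32 = 90/900 = 0.10, a_42 = 0/900 = 0.00
  a_13 = 112.5/450 = 0.25, a_23 = 90/450 = 0.20, a_33 = 0/450 = 0.00, a_43 = 22.5/450 = 0.05
  a_14 = 37.5/750 = 0.05, a_24 = 187.5/750 = 0.25, a_34 = 75/750 = 0.10, a_44 = 187.5/750 = 0.25
I − A =
  [   0.80    -0.35    -0.25    -0.05]
  [   0.00     0.55    -0.20    -0.25]
  [  -0.05    -0.10     1.00    -0.10]
  [   0.00     0.00    -0.05     0.75]
Compute the cofactors C_ij = (−1)^(i+j)·(3×3 minor ij) of I−A; the adjugate is their transpose:
adj(I−A) = Cᵀ =
  [ 0.393500   0.279750   0.161375   0.141000]
  [ 0.008125   0.586500   0.130000   0.213375]
  [ 0.020625   0.073125   0.330000   0.069750]
  [ 0.001375   0.004875   0.022000   0.413625]
det(I−A) = Σ_j (I−A)_1j·C_1j = (0.80)(0.393500) + (-0.35)(0.008125) + (-0.25)(0.020625) + (-0.05)(0.001375) = 0.30673125
(I − A)⁻¹ = adj(I−A) / det(I−A) ≈
  [   1.2829     0.9120     0.5261     0.4597]
  [   0.0265     1.9121     0.4238     0.6956]
  [   0.0672     0.2384     1.0759     0.2274]
  [   0.0045     0.0159     0.0717     1.3485]
x = (I − A)⁻¹ d = adj(I−A)·d / det(I−A), with det(I−A) = 0.30673125:
  x_1 = (0.393500·350 + 0.279750·100 + 0.161375·500 + 0.141000·50) / 0.30673125 = 253.4375 / 0.30673125 ≈ 826.3
  x_2 = (0.008125·350 + 0.586500·100 + 0.130000·500 + 0.213375·50) / 0.30673125 = 137.1625 / 0.30673125 ≈ 447.2
  x_3 = (0.020625·350 + 0.073125·100 + 0.330000·500 + 0.069750·50) / 0.30673125 = 183.01875 / 0.30673125 ≈ 596.7
  x_4 = (0.001375·350 + 0.004875·100 + 0.022000·500 + 0.413625·50) / 0.30673125 = 32.65 / 0.30673125 ≈ 106.4

x_2 = 447.2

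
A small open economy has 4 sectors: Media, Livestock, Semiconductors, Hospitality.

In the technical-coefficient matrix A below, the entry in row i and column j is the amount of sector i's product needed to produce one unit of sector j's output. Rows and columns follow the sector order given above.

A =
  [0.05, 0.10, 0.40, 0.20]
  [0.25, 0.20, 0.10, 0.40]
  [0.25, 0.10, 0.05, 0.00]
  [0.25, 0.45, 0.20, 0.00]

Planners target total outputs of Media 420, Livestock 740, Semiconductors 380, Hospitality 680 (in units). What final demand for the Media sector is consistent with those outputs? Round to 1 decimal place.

I − A =
  [   0.95    -0.10    -0.40    -0.20]
  [  -0.25     0.80    -0.10    -0.40]
  [  -0.25    -0.10     0.95     0.00]
  [  -0.25    -0.45    -0.20     1.00]
d = (I − A) x:
  d_M = (+0.95)·420 + (-0.10)·740 + (-0.40)·380 + (-0.20)·680 = 37.0
  d_L = (-0.25)·420 + (+0.80)·740 + (-0.10)·380 + (-0.40)·680 = 177.0
  d_S = (-0.25)·420 + (-0.10)·740 + (+0.95)·380 + (+0.00)·680 = 182.0
  d_H = (-0.25)·420 + (-0.45)·740 + (-0.20)·380 + (+1.00)·680 = 166.0

d_M = 37.0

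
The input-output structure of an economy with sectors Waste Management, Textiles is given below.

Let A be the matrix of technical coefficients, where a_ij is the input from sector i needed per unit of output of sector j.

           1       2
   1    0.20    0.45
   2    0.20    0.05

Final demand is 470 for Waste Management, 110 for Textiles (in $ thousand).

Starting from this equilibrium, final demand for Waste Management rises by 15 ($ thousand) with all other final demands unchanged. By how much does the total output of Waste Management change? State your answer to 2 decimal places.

Δx_1 = 21.27

I − A =
  [   0.80    -0.45]
  [  -0.20     0.95]
det(I−A) = (0.80)(0.95) − (-0.45)(-0.20) = 0.6700
adj(I−A) = [[0.95, 0.45], [0.20, 0.80]]
(I − A)⁻¹ = adj(I−A) / det(I−A) ≈
  [   1.4179     0.6716]
  [   0.2985     1.1940]
Δx = (I − A)⁻¹ Δd with Δd having +15 in the Waste Management component and 0 elsewhere.
So Δx_1 = L_11 · (+15), where L_11 = adj(I−A)_11 / det(I−A) = 0.95 / 0.6700.
Δx_1 = 0.95 × (+15) / 0.6700 = 14.25 / 0.6700 ≈ 21.27.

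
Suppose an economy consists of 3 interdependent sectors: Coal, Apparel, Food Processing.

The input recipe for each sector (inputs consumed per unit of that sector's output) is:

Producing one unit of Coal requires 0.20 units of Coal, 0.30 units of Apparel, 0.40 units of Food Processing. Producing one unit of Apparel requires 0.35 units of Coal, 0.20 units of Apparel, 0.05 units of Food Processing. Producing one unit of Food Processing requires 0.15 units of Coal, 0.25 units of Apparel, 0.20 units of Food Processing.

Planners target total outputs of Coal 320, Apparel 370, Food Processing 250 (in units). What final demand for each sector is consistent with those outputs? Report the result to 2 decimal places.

I − A =
  [   0.80    -0.35    -0.15]
  [  -0.30     0.80    -0.25]
  [  -0.40    -0.05     0.80]
d = (I − A) x:
  d_1 = (+0.80)·320 + (-0.35)·370 + (-0.15)·250 = 89.00
  d_2 = (-0.30)·320 + (+0.80)·370 + (-0.25)·250 = 137.50
  d_3 = (-0.40)·320 + (-0.05)·370 + (+0.80)·250 = 53.50

d_1 = 89.00, d_2 = 137.50, d_3 = 53.50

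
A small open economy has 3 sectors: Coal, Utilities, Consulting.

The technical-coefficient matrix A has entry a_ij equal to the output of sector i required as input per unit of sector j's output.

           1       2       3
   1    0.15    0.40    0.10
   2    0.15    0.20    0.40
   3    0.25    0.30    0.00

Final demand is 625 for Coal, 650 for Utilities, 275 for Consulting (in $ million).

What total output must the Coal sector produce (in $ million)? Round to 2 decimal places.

x_1 = 1699.01

I − A =
  [   0.85    -0.40    -0.10]
  [  -0.15     0.80    -0.40]
  [  -0.25    -0.30     1.00]
Cofactors of I−A, C_ij = (−1)^(i+j)·(minor ij) (rows/columns in the sector order above):
  C_11 = (0.80)(1.00) − (-0.40)(-0.30) = 0.6800
  C_12 = −[(-0.15)(1.00) − (-0.40)(-0.25)] = 0.2500
  C_13 = (-0.15)(-0.30) − (0.80)(-0.25) = 0.2450
  C_21 = −[(-0.40)(1.00) − (-0.10)(-0.30)] = 0.4300
  C_22 = (0.85)(1.00) − (-0.10)(-0.25) = 0.8250
  C_23 = −[(0.85)(-0.30) − (-0.40)(-0.25)] = 0.3550
  C_31 = (-0.40)(-0.40) − (-0.10)(0.80) = 0.2400
  C_32 = −[(0.85)(-0.40) − (-0.10)(-0.15)] = 0.3550
  C_33 = (0.85)(0.80) − (-0.40)(-0.15) = 0.6200
det(I−A) = Σ_j (I−A)_1j·C_1j = (0.85)(0.6800) + (-0.40)(0.2500) + (-0.10)(0.2450) = 0.4535
adj(I−A) = Cᵀ =
  [ 0.6800   0.4300   0.2400]
  [ 0.2500   0.8250   0.3550]
  [ 0.2450   0.3550   0.6200]
(I − A)⁻¹ = adj(I−A) / det(I−A) ≈
  [   1.4994     0.9482     0.5292]
  [   0.5513     1.8192     0.7828]
  [   0.5402     0.7828     1.3671]
x = (I − A)⁻¹ d = adj(I−A)·d / det(I−A), with det(I−A) = 0.4535:
  x_1 = (0.6800·625 + 0.4300·650 + 0.2400·275) / 0.4535 = 770.50 / 0.4535 ≈ 1699.01
  x_2 = (0.2500·625 + 0.8250·650 + 0.3550·275) / 0.4535 = 790.125 / 0.4535 ≈ 1742.28
  x_3 = (0.2450·625 + 0.3550·650 + 0.6200·275) / 0.4535 = 554.375 / 0.4535 ≈ 1222.44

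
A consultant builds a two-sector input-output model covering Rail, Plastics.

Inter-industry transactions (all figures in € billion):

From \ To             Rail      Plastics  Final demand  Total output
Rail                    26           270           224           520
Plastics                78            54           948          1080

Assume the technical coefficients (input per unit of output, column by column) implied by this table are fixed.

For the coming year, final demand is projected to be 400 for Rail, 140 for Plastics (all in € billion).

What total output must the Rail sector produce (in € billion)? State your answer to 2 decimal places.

Technical coefficients a_ij = z_ij / X_j:
  a_RR = 26/520 = 0.05, a_PR = 78/520 = 0.15
  a_RP = 270/1080 = 0.25, a_PP = 54/1080 = 0.05
I − A =
  [   0.95    -0.25]
  [  -0.15     0.95]
det(I−A) = (0.95)(0.95) − (-0.25)(-0.15) = 0.8650
adj(I−A) = [[0.95, 0.25], [0.15, 0.95]]
(I − A)⁻¹ = adj(I−A) / det(I−A) ≈
  [   1.0983     0.2890]
  [   0.1734     1.0983]
x = (I − A)⁻¹ d = adj(I−A)·d / det(I−A), with det(I−A) = 0.8650:
  x_R = (0.95·400 + 0.25·140) / 0.8650 = 415.00 / 0.8650 ≈ 479.77
  x_P = (0.15·400 + 0.95·140) / 0.8650 = 193.00 / 0.8650 ≈ 223.12

x_R = 479.77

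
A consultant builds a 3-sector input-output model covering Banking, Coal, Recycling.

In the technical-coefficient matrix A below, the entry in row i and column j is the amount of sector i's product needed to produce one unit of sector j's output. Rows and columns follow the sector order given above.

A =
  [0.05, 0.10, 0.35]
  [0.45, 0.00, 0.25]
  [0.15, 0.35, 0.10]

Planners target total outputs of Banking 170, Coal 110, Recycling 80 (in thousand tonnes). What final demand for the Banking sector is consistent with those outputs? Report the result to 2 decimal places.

d_B = 122.50

I − A =
  [   0.95    -0.10    -0.35]
  [  -0.45     1.00    -0.25]
  [  -0.15    -0.35     0.90]
d = (I − A) x:
  d_B = (+0.95)·170 + (-0.10)·110 + (-0.35)·80 = 122.50
  d_C = (-0.45)·170 + (+1.00)·110 + (-0.25)·80 = 13.50
  d_R = (-0.15)·170 + (-0.35)·110 + (+0.90)·80 = 8.00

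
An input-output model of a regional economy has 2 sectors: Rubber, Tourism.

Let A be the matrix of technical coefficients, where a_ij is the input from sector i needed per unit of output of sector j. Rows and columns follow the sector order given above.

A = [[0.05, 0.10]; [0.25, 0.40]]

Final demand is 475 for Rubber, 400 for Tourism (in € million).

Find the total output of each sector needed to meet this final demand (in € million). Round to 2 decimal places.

x_R = 596.33, x_T = 915.14

I − A =
  [   0.95    -0.10]
  [  -0.25     0.60]
det(I−A) = (0.95)(0.60) − (-0.10)(-0.25) = 0.5450
adj(I−A) = [[0.60, 0.10], [0.25, 0.95]]
(I − A)⁻¹ = adj(I−A) / det(I−A) ≈
  [   1.1009     0.1835]
  [   0.4587     1.7431]
x = (I − A)⁻¹ d = adj(I−A)·d / det(I−A), with det(I−A) = 0.5450:
  x_R = (0.60·475 + 0.10·400) / 0.5450 = 325.00 / 0.5450 ≈ 596.33
  x_T = (0.25·475 + 0.95·400) / 0.5450 = 498.75 / 0.5450 ≈ 915.14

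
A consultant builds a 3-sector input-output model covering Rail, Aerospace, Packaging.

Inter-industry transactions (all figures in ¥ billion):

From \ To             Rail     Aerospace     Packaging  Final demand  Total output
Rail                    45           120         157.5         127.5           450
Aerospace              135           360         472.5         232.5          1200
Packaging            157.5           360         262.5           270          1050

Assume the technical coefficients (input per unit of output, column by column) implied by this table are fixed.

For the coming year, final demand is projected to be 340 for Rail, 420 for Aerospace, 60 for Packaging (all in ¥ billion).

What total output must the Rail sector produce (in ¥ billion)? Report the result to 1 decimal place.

x_1 = 731.4

Technical coefficients a_ij = z_ij / X_j:
  a_11 = 45/450 = 0.10, a_21 = 135/450 = 0.30, a_31 = 157.5/450 = 0.35
  a_12 = 120/1200 = 0.10, a_22 = 360/1200 = 0.30, a_32 = 360/1200 = 0.30
  a_13 = 157.5/1050 = 0.15, a_23 = 472.5/1050 = 0.45, a_33 = 262.5/1050 = 0.25
I − A =
  [   0.90    -0.10    -0.15]
  [  -0.30     0.70    -0.45]
  [  -0.35    -0.30     0.75]
Cofactors of I−A, C_ij = (−1)^(i+j)·(minor ij) (rows/columns in the sector order above):
  C_11 = (0.70)(0.75) − (-0.45)(-0.30) = 0.3900
  C_12 = −[(-0.30)(0.75) − (-0.45)(-0.35)] = 0.3825
  C_13 = (-0.30)(-0.30) − (0.70)(-0.35) = 0.3350
  C_21 = −[(-0.10)(0.75) − (-0.15)(-0.30)] = 0.1200
  C_22 = (0.90)(0.75) − (-0.15)(-0.35) = 0.6225
  C_23 = −[(0.90)(-0.30) − (-0.10)(-0.35)] = 0.3050
  C_31 = (-0.10)(-0.45) − (-0.15)(0.70) = 0.1500
  C_32 = −[(0.90)(-0.45) − (-0.15)(-0.30)] = 0.4500
  C_33 = (0.90)(0.70) − (-0.10)(-0.30) = 0.6000
det(I−A) = Σ_j (I−A)_1j·C_1j = (0.90)(0.3900) + (-0.10)(0.3825) + (-0.15)(0.3350) = 0.2625
adj(I−A) = Cᵀ =
  [ 0.3900   0.1200   0.1500]
  [ 0.3825   0.6225   0.4500]
  [ 0.3350   0.3050   0.6000]
(I − A)⁻¹ = adj(I−A) / det(I−A) ≈
  [   1.4857     0.4571     0.5714]
  [   1.4571     2.3714     1.7143]
  [   1.2762     1.1619     2.2857]
x = (I − A)⁻¹ d = adj(I−A)·d / det(I−A), with det(I−A) = 0.2625:
  x_1 = (0.3900·340 + 0.1200·420 + 0.1500·60) / 0.2625 = 192.00 / 0.2625 ≈ 731.4
  x_2 = (0.3825·340 + 0.6225·420 + 0.4500·60) / 0.2625 = 418.50 / 0.2625 ≈ 1594.3
  x_3 = (0.3350·340 + 0.3050·420 + 0.6000·60) / 0.2625 = 278.00 / 0.2625 ≈ 1059.0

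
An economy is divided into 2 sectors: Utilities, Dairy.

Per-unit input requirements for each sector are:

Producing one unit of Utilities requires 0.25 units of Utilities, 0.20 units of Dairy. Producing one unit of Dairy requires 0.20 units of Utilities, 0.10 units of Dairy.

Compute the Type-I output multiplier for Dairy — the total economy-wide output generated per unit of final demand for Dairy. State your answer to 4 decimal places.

m_2 = 1.4961

I − A =
  [   0.75    -0.20]
  [  -0.20     0.90]
det(I−A) = (0.75)(0.90) − (-0.20)(-0.20) = 0.6350
adj(I−A) = [[0.90, 0.20], [0.20, 0.75]]
(I − A)⁻¹ = adj(I−A) / det(I−A) ≈
  [   1.41732     0.31496]
  [   0.31496     1.18110]
The output multiplier for sector j is the column-j sum of the Leontief inverse (I − A)⁻¹ = adj(I−A) / det(I−A).
Column 2 of adj(I−A): (0.20, 0.75); det(I−A) = 0.6350.
m_2 = (0.20 + 0.75) / 0.6350 = 0.95 / 0.6350 ≈ 1.4961.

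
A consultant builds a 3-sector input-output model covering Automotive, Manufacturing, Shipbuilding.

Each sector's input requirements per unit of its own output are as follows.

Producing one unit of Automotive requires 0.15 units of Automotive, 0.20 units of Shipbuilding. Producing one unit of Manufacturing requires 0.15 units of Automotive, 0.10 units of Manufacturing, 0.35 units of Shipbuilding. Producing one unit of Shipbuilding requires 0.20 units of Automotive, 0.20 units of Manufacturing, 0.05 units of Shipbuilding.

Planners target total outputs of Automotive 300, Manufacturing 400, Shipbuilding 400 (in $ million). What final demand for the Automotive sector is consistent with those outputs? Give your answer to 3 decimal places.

d_A = 115.000

I − A =
  [   0.85    -0.15    -0.20]
  [   0.00     0.90    -0.20]
  [  -0.20    -0.35     0.95]
d = (I − A) x:
  d_A = (+0.85)·300 + (-0.15)·400 + (-0.20)·400 = 115.000
  d_M = (+0.00)·300 + (+0.90)·400 + (-0.20)·400 = 280.000
  d_S = (-0.20)·300 + (-0.35)·400 + (+0.95)·400 = 180.000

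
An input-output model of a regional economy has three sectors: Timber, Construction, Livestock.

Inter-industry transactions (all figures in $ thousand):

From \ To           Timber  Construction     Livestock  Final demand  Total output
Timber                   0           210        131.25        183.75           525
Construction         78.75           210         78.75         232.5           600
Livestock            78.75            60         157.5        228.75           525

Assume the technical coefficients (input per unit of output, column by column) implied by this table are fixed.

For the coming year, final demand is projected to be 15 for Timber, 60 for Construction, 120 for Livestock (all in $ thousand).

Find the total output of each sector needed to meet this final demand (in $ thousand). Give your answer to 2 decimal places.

Technical coefficients a_ij = z_ij / X_j:
  a_TT = 0/525 = 0.00, a_CT = 78.75/525 = 0.15, a_LT = 78.75/525 = 0.15
  a_TC = 210/600 = 0.35, a_CC = 210/600 = 0.35, a_LC = 60/600 = 0.10
  a_TL = 131.25/525 = 0.25, a_CL = 78.75/525 = 0.15, a_LL = 157.5/525 = 0.30
I − A =
  [   1.00    -0.35    -0.25]
  [  -0.15     0.65    -0.15]
  [  -0.15    -0.10     0.70]
Cofactors of I−A, C_ij = (−1)^(i+j)·(minor ij) (rows/columns in the sector order above):
  C_11 = (0.65)(0.70) − (-0.15)(-0.10) = 0.4400
  C_12 = −[(-0.15)(0.70) − (-0.15)(-0.15)] = 0.1275
  C_13 = (-0.15)(-0.10) − (0.65)(-0.15) = 0.1125
  C_21 = −[(-0.35)(0.70) − (-0.25)(-0.10)] = 0.2700
  C_22 = (1.00)(0.70) − (-0.25)(-0.15) = 0.6625
  C_23 = −[(1.00)(-0.10) − (-0.35)(-0.15)] = 0.1525
  C_31 = (-0.35)(-0.15) − (-0.25)(0.65) = 0.2150
  C_32 = −[(1.00)(-0.15) − (-0.25)(-0.15)] = 0.1875
  C_33 = (1.00)(0.65) − (-0.35)(-0.15) = 0.5975
det(I−A) = Σ_j (I−A)_1j·C_1j = (1.00)(0.4400) + (-0.35)(0.1275) + (-0.25)(0.1125) = 0.36725
adj(I−A) = Cᵀ =
  [ 0.4400   0.2700   0.2150]
  [ 0.1275   0.6625   0.1875]
  [ 0.1125   0.1525   0.5975]
(I − A)⁻¹ = adj(I−A) / det(I−A) ≈
  [   1.1981     0.7352     0.5854]
  [   0.3472     1.8039     0.5106]
  [   0.3063     0.4152     1.6270]
x = (I − A)⁻¹ d = adj(I−A)·d / det(I−A), with det(I−A) = 0.36725:
  x_T = (0.4400·15 + 0.2700·60 + 0.2150·120) / 0.36725 = 48.60 / 0.36725 ≈ 132.33
  x_C = (0.1275·15 + 0.6625·60 + 0.1875·120) / 0.36725 = 64.1625 / 0.36725 ≈ 174.71
  x_L = (0.1125·15 + 0.1525·60 + 0.5975·120) / 0.36725 = 82.5375 / 0.36725 ≈ 224.74

x_T = 132.33, x_C = 174.71, x_L = 224.74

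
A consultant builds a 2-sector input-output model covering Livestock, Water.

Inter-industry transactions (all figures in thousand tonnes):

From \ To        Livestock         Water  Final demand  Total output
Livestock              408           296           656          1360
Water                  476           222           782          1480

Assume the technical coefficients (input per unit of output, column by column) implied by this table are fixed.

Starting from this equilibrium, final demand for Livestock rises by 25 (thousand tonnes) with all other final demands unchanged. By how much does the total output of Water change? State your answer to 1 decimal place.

Technical coefficients a_ij = z_ij / X_j:
  a_11 = 408/1360 = 0.30, a_21 = 476/1360 = 0.35
  a_12 = 296/1480 = 0.20, a_22 = 222/1480 = 0.15
I − A =
  [   0.70    -0.20]
  [  -0.35     0.85]
det(I−A) = (0.70)(0.85) − (-0.20)(-0.35) = 0.5250
adj(I−A) = [[0.85, 0.20], [0.35, 0.70]]
(I − A)⁻¹ = adj(I−A) / det(I−A) ≈
  [   1.6190     0.3810]
  [   0.6667     1.3333]
Δx = (I − A)⁻¹ Δd with Δd having +25 in the Livestock component and 0 elsewhere.
So Δx_2 = L_21 · (+25), where L_21 = adj(I−A)_21 / det(I−A) = 0.35 / 0.5250.
Δx_2 = 0.35 × (+25) / 0.5250 = 8.75 / 0.5250 ≈ 16.7.

Δx_2 = 16.7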